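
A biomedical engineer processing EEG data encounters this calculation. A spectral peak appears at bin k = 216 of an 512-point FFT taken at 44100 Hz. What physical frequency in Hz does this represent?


Frequency of DFT bin k:
f_k = k * fs / N
    = 216 * 44100 / 512
    = 9525600 / 512
    = 18604.688 Hz

18604.688 Hz


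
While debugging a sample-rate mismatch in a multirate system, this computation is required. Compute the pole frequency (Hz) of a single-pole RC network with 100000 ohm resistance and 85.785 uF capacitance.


Cutoff frequency of a first-order RC filter:
fc = 1 / (2 * pi * R * C)
C = 85.785 uF = 8.5785e-05 F
fc = 1 / (2 * pi * 100000 * 8.5785e-05)
   = 1 / 53.90030515764
   = 0.018553 Hz

0.018553 Hz


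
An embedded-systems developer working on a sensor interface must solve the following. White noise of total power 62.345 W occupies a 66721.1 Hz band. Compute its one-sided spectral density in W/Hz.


Power spectral density:
PSD = P / BW
    = 62.345 / 66721.1
    = 0.00093441 W/Hz

0.00093441 W/Hz


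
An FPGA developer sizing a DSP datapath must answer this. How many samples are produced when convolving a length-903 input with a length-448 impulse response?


Linear convolution output length:
L = N + M - 1
  = 903 + 448 - 1
  = 1350 samples

1350


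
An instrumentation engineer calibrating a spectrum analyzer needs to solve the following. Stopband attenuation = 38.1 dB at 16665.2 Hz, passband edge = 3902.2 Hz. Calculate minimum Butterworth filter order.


Butterworth filter order formula:
n = log10(10^(A/10) - 1) / (2 * log10(f_stop/f_pass))
10^(38.1/10) - 1 = 6455.5423
f_stop/f_pass = 16665.2 / 3902.2 = 4.2707
n = 3.0214 -> ceil = 4

4


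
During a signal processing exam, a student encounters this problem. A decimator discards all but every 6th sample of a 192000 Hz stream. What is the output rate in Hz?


Decimation reduces the sample rate:
fs_out = fs_in / M
       = 192000 / 6
       = 32000.0 Hz

32000.0 Hz


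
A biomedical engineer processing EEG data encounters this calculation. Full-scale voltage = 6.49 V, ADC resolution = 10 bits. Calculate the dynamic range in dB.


Dynamic range from full-scale to LSB:
V_min = V_max / 2^bits = 6.49 / 2^10
DR = 20 * log10(V_max / V_min)
   = 20 * log10(2^10)
   = 20 * 10 * log10(2)
   = 60.21 dB

60.21 dB


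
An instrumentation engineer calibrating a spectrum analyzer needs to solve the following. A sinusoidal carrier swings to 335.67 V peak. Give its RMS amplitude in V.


RMS voltage for a sinusoidal waveform:
V_rms = V_peak / sqrt(2)
      = 335.67 / 1.414214
      = 237.355 V

237.355 V


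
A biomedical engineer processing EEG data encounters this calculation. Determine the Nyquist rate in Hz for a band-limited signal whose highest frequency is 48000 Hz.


The Nyquist rate is twice the maximum frequency component.
fs_min = 2 * fmax
      = 2 * 48000
      = 96000 Hz

96000


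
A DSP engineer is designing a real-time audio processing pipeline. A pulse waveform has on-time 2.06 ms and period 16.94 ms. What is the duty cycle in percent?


Duty cycle as a percentage:
DC = (t_on / T) * 100
   = (2.06 / 16.94) * 100
   = 0.121606 * 100
   = 12.16 %

12.16 %


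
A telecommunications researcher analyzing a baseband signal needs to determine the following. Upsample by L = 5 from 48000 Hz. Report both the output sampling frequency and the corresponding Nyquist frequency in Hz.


Step 1 — output sample rate after interpolation by L:
fs_out = L * fs_in = 5 * 48000 = 240000 Hz

Step 2 — Nyquist frequency of the output stream:
f_Nyq = fs_out / 2 = 240000 / 2 = 120000.0 Hz

fs_out = 240000 Hz; f_Nyquist = 120000.0 Hz


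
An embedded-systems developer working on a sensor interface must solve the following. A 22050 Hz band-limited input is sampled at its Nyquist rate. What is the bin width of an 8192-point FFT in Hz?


Step 1 — Nyquist sampling rate:
fs = 2 * fmax = 2 * 22050 = 44100 Hz

Step 2 — DFT bin spacing:
df = fs / N = 44100 / 8192 = 5.3833 Hz

5.3833 Hz


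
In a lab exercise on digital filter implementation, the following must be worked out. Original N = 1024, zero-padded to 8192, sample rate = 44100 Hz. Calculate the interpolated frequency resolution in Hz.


Frequency resolution after zero-padding:
N_padded = 1024 * 8 = 8192
df = fs / N_padded
   = 44100 / 8192
   = 5.3833 Hz

5.3833 Hz


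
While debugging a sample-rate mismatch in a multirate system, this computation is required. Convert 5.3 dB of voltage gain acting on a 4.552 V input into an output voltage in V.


Output voltage from dB gain:
V_out = V_in * 10^(gain_dB / 20)
      = 4.552 * 10^(5.3 / 20)
      = 4.552 * 1.840772
      = 8.3792 V

8.3792 V


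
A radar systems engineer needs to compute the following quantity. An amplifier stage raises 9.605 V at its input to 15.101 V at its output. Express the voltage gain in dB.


Voltage gain in dB:
G = 20 * log10(Vout / Vin)
  = 20 * log10(15.101 / 9.605)
  = 20 * log10(1.572202)
  = 20 * 0.196508
  = 3.93 dB

3.93 dB


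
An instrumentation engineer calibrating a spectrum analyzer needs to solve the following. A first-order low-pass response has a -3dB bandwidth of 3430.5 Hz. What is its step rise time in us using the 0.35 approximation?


Rise time from bandwidth relationship:
tr = 0.35 / BW
   = 0.35 / 3430.5
   = 0.0001020259437 s
   = 102.0259 us

102.0259 us


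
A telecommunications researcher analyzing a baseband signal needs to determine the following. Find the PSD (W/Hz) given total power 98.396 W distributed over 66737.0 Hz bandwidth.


Power spectral density:
PSD = P / BW
    = 98.396 / 66737.0
    = 0.00147438 W/Hz

0.00147438 W/Hz


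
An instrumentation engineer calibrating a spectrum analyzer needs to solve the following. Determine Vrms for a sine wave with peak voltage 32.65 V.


RMS voltage for a sinusoidal waveform:
V_rms = V_peak / sqrt(2)
      = 32.65 / 1.414214
      = 23.087 V

23.087 V


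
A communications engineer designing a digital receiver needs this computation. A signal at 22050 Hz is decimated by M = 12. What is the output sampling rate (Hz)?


Decimation reduces the sample rate:
fs_out = fs_in / M
       = 22050 / 12
       = 1837.5 Hz

1837.5 Hz


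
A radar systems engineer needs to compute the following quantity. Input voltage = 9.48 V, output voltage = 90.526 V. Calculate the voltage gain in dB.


Voltage gain in dB:
G = 20 * log10(Vout / Vin)
  = 20 * log10(90.526 / 9.48)
  = 20 * log10(9.549156)
  = 20 * 0.979965
  = 19.6 dB

19.6 dB


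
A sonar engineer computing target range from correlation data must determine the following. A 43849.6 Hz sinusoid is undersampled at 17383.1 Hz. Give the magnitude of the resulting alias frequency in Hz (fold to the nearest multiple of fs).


Compute the nearest integer multiple of fs to the signal:
n = round(43849.6 / 17383.1) = 3
f_alias = |43849.6 - 3 * 17383.1|
        = |43849.6 - 52149.3|
        = 8299.7 Hz

8299.7


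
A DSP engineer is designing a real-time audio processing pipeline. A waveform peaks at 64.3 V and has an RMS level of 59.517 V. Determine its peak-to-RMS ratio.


Crest factor is the ratio of peak to RMS:
CF = V_peak / V_rms
   = 64.3 / 59.517
   = 1.0804

1.0804


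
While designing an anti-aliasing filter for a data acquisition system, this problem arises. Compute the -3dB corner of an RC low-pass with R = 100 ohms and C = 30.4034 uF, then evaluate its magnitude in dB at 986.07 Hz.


Step 1 — cutoff frequency:
fc = 1 / (2*pi*R*C)
C = 30.4034 uF = 3.04034e-05 F
fc = 1 / (2*pi*100*3.04034e-05)
   = 52.3477 Hz

Step 2 — magnitude at f = 986.07 Hz:
|H(f)| = 1 / sqrt(1 + (f/fc)^2)
f/fc = 986.07 / 52.3477 = 18.836931
|H| = 1 / sqrt(1 + 354.829969) = 0.0530126
|H|_dB = 20*log10(0.0530126) = -25.51 dB

fc = 52.3477 Hz; |H(986.07 Hz)| = -25.51 dB


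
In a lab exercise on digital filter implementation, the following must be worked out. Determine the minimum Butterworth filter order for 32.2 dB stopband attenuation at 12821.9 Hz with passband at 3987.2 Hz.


Butterworth filter order formula:
n = log10(10^(A/10) - 1) / (2 * log10(f_stop/f_pass))
10^(32.2/10) - 1 = 1658.5869
f_stop/f_pass = 12821.9 / 3987.2 = 3.2158
n = 3.1735 -> ceil = 4

4


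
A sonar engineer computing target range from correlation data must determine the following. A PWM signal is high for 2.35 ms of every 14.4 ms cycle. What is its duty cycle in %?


Duty cycle as a percentage:
DC = (t_on / T) * 100
   = (2.35 / 14.4) * 100
   = 0.163194 * 100
   = 16.32 %

16.32 %


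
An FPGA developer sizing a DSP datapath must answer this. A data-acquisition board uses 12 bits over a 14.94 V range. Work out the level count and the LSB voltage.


Step 1 — number of quantization levels:
L = 2^N = 2^12 = 4096

Step 2 — LSB step size:
delta = Vfs / L
      = 14.94 / 4096
      = 0.00364746 V

Levels = 4096; step size = 0.00364746 V


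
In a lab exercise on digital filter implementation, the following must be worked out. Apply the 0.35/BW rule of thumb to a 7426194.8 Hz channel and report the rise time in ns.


Rise time from bandwidth relationship:
tr = 0.35 / BW
   = 0.35 / 7426194.8
   = 4.71304631e-08 s
   = 47.1305 ns

47.1305 ns


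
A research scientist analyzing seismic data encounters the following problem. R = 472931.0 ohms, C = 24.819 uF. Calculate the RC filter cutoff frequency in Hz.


Cutoff frequency of a first-order RC filter:
fc = 1 / (2 * pi * R * C)
C = 24.819 uF = 2.4819e-05 F
fc = 1 / (2 * pi * 472931.0 * 2.4819e-05)
   = 1 / 73.749983889741
   = 0.013559 Hz

0.013559 Hz


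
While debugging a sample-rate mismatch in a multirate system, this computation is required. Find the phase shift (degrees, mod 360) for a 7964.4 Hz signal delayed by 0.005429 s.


Phase shift from frequency and time delay:
phi = 360 * f * t_delay
    = 360 * 7964.4 * 0.005429
    = 15565.94 degrees
    mod 360 = 85.94 degrees

85.94 degrees


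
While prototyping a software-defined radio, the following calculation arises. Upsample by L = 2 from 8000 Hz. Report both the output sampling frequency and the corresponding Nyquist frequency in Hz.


Step 1 — output sample rate after interpolation by L:
fs_out = L * fs_in = 2 * 8000 = 16000 Hz

Step 2 — Nyquist frequency of the output stream:
f_Nyq = fs_out / 2 = 16000 / 2 = 8000.0 Hz

fs_out = 16000 Hz; f_Nyquist = 8000.0 Hz


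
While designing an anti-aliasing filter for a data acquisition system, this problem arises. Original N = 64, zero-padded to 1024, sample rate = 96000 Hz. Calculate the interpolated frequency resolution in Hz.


Frequency resolution after zero-padding:
N_padded = 64 * 16 = 1024
df = fs / N_padded
   = 96000 / 1024
   = 93.75 Hz

93.75 Hz


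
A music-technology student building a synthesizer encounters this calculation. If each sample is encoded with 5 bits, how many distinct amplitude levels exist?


Number of quantization levels = 2^N
= 2^5
= 32

32


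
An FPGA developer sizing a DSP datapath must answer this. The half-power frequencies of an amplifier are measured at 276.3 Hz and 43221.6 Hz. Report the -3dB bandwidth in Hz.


Bandwidth is the difference of -3dB frequencies:
BW = f_high - f_low
   = 43221.6 - 276.3
   = 42945.3 Hz

42945.3 Hz


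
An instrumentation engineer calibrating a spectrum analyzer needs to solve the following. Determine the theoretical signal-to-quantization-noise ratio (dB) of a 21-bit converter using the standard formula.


Theoretical SNR for a full-scale sinusoid:
SNR = 6.02 * N + 1.76
    = 6.02 * 21 + 1.76
    = 126.42 + 1.76
    = 128.18 dB

128.18 dB


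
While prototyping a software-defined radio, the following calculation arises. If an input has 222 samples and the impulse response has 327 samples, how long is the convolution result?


Linear convolution output length:
L = N + M - 1
  = 222 + 327 - 1
  = 548 samples

548


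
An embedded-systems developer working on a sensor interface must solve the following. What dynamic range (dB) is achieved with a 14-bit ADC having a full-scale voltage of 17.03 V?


Dynamic range from full-scale to LSB:
V_min = V_max / 2^bits = 17.03 / 2^14
DR = 20 * log10(V_max / V_min)
   = 20 * log10(2^14)
   = 20 * 14 * log10(2)
   = 84.29 dB

84.29 dB


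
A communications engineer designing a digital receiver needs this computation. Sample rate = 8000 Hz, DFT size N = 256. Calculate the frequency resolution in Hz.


DFT frequency resolution:
df = fs / N
   = 8000 / 256
   = 31.25 Hz

31.25 Hz


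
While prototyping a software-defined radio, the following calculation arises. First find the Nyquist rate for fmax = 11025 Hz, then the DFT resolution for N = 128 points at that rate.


Step 1 — Nyquist sampling rate:
fs = 2 * fmax = 2 * 11025 = 22050 Hz

Step 2 — DFT bin spacing:
df = fs / N = 22050 / 128 = 172.2656 Hz

172.2656 Hz


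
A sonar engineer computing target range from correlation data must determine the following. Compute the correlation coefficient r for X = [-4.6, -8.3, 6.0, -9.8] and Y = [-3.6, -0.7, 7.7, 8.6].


Pearson correlation coefficient (population):
r = cov(X,Y) / (std(X) * std(Y))
Mean X = -4.175, Mean Y = 3.0
Cov(X,Y) = 8.5975
Std(X) = 6.171862, Std(Y) = 5.260703
r = 0.2648

0.2648


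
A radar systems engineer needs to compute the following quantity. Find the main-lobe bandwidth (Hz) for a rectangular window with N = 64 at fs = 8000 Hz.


Main lobe width for a rectangular window:
Width = 2 * fs / N
      = 2 * 8000 / 64
      = 16000 / 64
      = 250.0 Hz

250.0 Hz


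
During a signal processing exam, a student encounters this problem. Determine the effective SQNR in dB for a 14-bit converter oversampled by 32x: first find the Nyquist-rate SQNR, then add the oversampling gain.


Step 1 — baseline SQNR at Nyquist:
SQNR_base = 6.02*N + 1.76
          = 6.02*14 + 1.76
          = 86.04 dB

Step 2 — oversampling processing gain:
G = 10*log10(OSR) = 10*log10(32) = 15.05 dB

Step 3 — total:
SQNR_total = 86.04 + 15.05 = 101.09 dB

Base SQNR = 86.04 dB; oversampled SQNR = 101.09 dB


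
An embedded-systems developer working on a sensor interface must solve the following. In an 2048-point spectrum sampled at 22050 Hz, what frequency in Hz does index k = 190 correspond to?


Frequency of DFT bin k:
f_k = k * fs / N
    = 190 * 22050 / 2048
    = 4189500 / 2048
    = 2045.654 Hz

2045.654 Hz


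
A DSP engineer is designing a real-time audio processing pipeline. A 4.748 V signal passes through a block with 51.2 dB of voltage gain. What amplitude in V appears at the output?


Output voltage from dB gain:
V_out = V_in * 10^(gain_dB / 20)
      = 4.748 * 10^(51.2 / 20)
      = 4.748 * 363.078055
      = 1723.8946 V

1723.8946 V


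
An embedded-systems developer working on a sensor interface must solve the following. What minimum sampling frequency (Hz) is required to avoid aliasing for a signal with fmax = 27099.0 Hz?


The Nyquist rate is twice the maximum frequency component.
fs_min = 2 * fmax
      = 2 * 27099.0
      = 54198.0 Hz

54198.0


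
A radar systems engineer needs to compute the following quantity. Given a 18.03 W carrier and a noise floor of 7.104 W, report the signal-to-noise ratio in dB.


SNR in decibels:
SNR = 10 * log10(Ps / Pn)
    = 10 * log10(18.03 / 7.104)
    = 10 * log10(2.538)
    = 10 * 0.4045
    = 4.04 dB

4.04 dB


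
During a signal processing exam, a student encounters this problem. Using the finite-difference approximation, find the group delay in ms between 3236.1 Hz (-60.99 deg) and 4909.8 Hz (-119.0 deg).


Group delay from phase difference:
tau = -d(phi)/d(omega)
d(phi) = -58.01 deg = -1.012465 rad
d(omega) = 2*pi*(4909.8 - 3236.1) = 10516.1672 rad/s
tau = -(-1.012465) / 10516.1672
    = 0.0963 ms

0.0963 ms


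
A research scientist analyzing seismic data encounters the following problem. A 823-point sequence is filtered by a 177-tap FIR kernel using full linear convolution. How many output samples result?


Linear convolution output length:
L = N + M - 1
  = 823 + 177 - 1
  = 999 samples

999


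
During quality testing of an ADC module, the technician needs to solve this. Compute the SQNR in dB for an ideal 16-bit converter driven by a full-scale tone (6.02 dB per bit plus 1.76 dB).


Theoretical SNR for a full-scale sinusoid:
SNR = 6.02 * N + 1.76
    = 6.02 * 16 + 1.76
    = 96.32 + 1.76
    = 98.08 dB

98.08 dB


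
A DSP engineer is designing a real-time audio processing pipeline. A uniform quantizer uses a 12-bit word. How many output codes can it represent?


Number of quantization levels = 2^N
= 2^12
= 4096

4096


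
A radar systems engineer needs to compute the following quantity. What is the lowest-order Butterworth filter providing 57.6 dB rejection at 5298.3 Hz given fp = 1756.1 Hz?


Butterworth filter order formula:
n = log10(10^(A/10) - 1) / (2 * log10(f_stop/f_pass))
10^(57.6/10) - 1 = 575438.9373
f_stop/f_pass = 5298.3 / 1756.1 = 3.0171
n = 6.0052 -> ceil = 7

7


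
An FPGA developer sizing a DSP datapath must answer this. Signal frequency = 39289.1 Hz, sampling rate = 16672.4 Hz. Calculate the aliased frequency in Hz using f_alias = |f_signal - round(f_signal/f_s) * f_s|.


Compute the nearest integer multiple of fs to the signal:
n = round(39289.1 / 16672.4) = 2
f_alias = |39289.1 - 2 * 16672.4|
        = |39289.1 - 33344.8|
        = 5944.3 Hz

5944.3


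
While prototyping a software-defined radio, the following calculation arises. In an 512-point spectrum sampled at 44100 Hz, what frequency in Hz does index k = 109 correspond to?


Frequency of DFT bin k:
f_k = k * fs / N
    = 109 * 44100 / 512
    = 4806900 / 512
    = 9388.477 Hz

9388.477 Hz


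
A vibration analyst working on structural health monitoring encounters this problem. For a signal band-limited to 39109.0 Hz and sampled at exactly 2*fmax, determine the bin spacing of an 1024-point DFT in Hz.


Step 1 — Nyquist sampling rate:
fs = 2 * fmax = 2 * 39109.0 = 78218.0 Hz

Step 2 — DFT bin spacing:
df = fs / N = 78218.0 / 1024 = 76.3848 Hz

76.3848 Hz


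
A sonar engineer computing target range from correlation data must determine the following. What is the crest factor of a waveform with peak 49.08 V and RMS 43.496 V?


Crest factor is the ratio of peak to RMS:
CF = V_peak / V_rms
   = 49.08 / 43.496
   = 1.1284

1.1284


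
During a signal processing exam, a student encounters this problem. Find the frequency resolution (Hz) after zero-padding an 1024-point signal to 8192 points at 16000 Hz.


Frequency resolution after zero-padding:
N_padded = 1024 * 8 = 8192
df = fs / N_padded
   = 16000 / 8192
   = 1.9531 Hz

1.9531 Hz


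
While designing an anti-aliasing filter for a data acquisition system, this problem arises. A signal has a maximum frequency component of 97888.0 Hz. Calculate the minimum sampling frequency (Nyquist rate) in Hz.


The Nyquist rate is twice the maximum frequency component.
fs_min = 2 * fmax
      = 2 * 97888.0
      = 195776.0 Hz

195776.0


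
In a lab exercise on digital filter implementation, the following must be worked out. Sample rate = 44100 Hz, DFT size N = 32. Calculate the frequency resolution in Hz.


DFT frequency resolution:
df = fs / N
   = 44100 / 32
   = 1378.125 Hz

1378.125 Hz


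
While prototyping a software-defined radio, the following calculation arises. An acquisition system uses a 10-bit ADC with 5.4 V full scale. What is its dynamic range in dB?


Dynamic range from full-scale to LSB:
V_min = V_max / 2^bits = 5.4 / 2^10
DR = 20 * log10(V_max / V_min)
   = 20 * log10(2^10)
   = 20 * 10 * log10(2)
   = 60.21 dB

60.21 dB


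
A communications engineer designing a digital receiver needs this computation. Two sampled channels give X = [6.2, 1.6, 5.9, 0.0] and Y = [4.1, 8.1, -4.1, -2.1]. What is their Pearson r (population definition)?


Pearson correlation coefficient (population):
r = cov(X,Y) / (std(X) * std(Y))
Mean X = 3.425, Mean Y = 1.5
Cov(X,Y) = -1.59
Std(X) = 2.687355, Std(Y) = 4.864155
r = -0.1216

-0.1216


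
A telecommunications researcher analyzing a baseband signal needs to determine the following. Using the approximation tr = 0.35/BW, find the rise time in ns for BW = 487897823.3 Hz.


Rise time from bandwidth relationship:
tr = 0.35 / BW
   = 0.35 / 487897823.3
   = 7.173633152e-10 s
   = 0.7174 ns

0.7174 ns


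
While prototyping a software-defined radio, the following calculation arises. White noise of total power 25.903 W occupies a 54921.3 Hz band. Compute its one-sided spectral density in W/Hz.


Power spectral density:
PSD = P / BW
    = 25.903 / 54921.3
    = 0.00047164 W/Hz

0.00047164 W/Hz


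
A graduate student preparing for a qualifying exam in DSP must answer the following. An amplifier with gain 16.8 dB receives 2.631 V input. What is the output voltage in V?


Output voltage from dB gain:
V_out = V_in * 10^(gain_dB / 20)
      = 2.631 * 10^(16.8 / 20)
      = 2.631 * 6.91831
      = 18.2021 V

18.2021 V


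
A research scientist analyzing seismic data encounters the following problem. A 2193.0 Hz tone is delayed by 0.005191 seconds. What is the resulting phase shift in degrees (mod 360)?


Phase shift from frequency and time delay:
phi = 360 * f * t_delay
    = 360 * 2193.0 * 0.005191
    = 4098.19 degrees
    mod 360 = 138.19 degrees

138.19 degrees


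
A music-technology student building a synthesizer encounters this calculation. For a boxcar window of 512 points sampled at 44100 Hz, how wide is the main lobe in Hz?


Main lobe width for a rectangular window:
Width = 2 * fs / N
      = 2 * 44100 / 512
      = 88200 / 512
      = 172.266 Hz

172.266 Hz


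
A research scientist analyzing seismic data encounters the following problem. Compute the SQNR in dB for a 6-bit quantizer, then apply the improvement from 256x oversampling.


Step 1 — baseline SQNR at Nyquist:
SQNR_base = 6.02*N + 1.76
          = 6.02*6 + 1.76
          = 37.88 dB

Step 2 — oversampling processing gain:
G = 10*log10(OSR) = 10*log10(256) = 24.08 dB

Step 3 — total:
SQNR_total = 37.88 + 24.08 = 61.96 dB

Base SQNR = 37.88 dB; oversampled SQNR = 61.96 dB


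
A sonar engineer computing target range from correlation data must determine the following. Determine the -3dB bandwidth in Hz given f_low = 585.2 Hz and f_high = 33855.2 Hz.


Bandwidth is the difference of -3dB frequencies:
BW = f_high - f_low
   = 33855.2 - 585.2
   = 33270.0 Hz

33270.0 Hz


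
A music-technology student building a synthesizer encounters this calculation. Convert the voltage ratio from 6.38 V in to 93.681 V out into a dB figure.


Voltage gain in dB:
G = 20 * log10(Vout / Vin)
  = 20 * log10(93.681 / 6.38)
  = 20 * log10(14.683542)
  = 20 * 1.166831
  = 23.34 dB

23.34 dB


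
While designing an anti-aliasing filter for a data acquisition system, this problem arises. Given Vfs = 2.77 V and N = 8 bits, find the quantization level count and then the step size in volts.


Step 1 — number of quantization levels:
L = 2^N = 2^8 = 256

Step 2 — LSB step size:
delta = Vfs / L
      = 2.77 / 256
      = 0.01082031 V

Levels = 256; step size = 0.01082031 V


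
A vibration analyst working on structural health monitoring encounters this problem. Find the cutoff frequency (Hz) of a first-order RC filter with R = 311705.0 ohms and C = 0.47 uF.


Cutoff frequency of a first-order RC filter:
fc = 1 / (2 * pi * R * C)
C = 0.47 uF = 4.7e-07 F
fc = 1 / (2 * pi * 311705.0 * 4.7e-07)
   = 1 / 0.92049512980197
   = 1.086372 Hz

1.086372 Hz


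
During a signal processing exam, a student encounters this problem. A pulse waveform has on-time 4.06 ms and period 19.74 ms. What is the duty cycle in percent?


Duty cycle as a percentage:
DC = (t_on / T) * 100
   = (4.06 / 19.74) * 100
   = 0.205674 * 100
   = 20.57 %

20.57 %


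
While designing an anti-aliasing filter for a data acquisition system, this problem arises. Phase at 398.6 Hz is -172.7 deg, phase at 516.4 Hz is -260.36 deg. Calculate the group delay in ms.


Group delay from phase difference:
tau = -d(phi)/d(omega)
d(phi) = -87.66 deg = -1.529956 rad
d(omega) = 2*pi*(516.4 - 398.6) = 740.1592 rad/s
tau = -(-1.529956) / 740.1592
    = 2.0671 ms

2.0671 ms


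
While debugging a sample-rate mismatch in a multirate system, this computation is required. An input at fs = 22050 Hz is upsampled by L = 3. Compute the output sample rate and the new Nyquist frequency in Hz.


Step 1 — output sample rate after interpolation by L:
fs_out = L * fs_in = 3 * 22050 = 66150 Hz

Step 2 — Nyquist frequency of the output stream:
f_Nyq = fs_out / 2 = 66150 / 2 = 33075.0 Hz

fs_out = 66150 Hz; f_Nyquist = 33075.0 Hz


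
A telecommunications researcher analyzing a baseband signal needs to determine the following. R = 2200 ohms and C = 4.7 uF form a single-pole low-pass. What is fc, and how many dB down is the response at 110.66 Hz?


Step 1 — cutoff frequency:
fc = 1 / (2*pi*R*C)
C = 4.7 uF = 4.7e-06 F
fc = 1 / (2*pi*2200*4.7e-06)
   = 15.3922 Hz

Step 2 — magnitude at f = 110.66 Hz:
|H(f)| = 1 / sqrt(1 + (f/fc)^2)
f/fc = 110.66 / 15.3922 = 7.189356
|H| = 1 / sqrt(1 + 51.68684) = 0.1377682
|H|_dB = 20*log10(0.1377682) = -17.22 dB

fc = 15.3922 Hz; |H(110.66 Hz)| = -17.22 dB


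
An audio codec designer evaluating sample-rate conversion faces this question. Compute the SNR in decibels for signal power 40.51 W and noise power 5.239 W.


SNR in decibels:
SNR = 10 * log10(Ps / Pn)
    = 10 * log10(40.51 / 5.239)
    = 10 * log10(7.7324)
    = 10 * 0.8883
    = 8.88 dB

8.88 dB


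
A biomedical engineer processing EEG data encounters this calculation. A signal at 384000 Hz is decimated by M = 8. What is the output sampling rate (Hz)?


Decimation reduces the sample rate:
fs_out = fs_in / M
       = 384000 / 8
       = 48000.0 Hz

48000.0 Hz


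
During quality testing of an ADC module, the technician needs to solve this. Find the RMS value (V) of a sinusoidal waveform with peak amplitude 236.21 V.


RMS voltage for a sinusoidal waveform:
V_rms = V_peak / sqrt(2)
      = 236.21 / 1.414214
      = 167.026 V

167.026 V


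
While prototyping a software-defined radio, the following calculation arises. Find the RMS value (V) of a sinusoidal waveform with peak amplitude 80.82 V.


RMS voltage for a sinusoidal waveform:
V_rms = V_peak / sqrt(2)
      = 80.82 / 1.414214
      = 57.148 V

57.148 V


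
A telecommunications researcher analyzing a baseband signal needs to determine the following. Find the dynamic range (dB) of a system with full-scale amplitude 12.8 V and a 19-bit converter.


Dynamic range from full-scale to LSB:
V_min = V_max / 2^bits = 12.8 / 2^19
DR = 20 * log10(V_max / V_min)
   = 20 * log10(2^19)
   = 20 * 19 * log10(2)
   = 114.39 dB

114.39 dB


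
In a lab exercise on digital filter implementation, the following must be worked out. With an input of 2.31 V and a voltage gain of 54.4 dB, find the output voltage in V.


Output voltage from dB gain:
V_out = V_in * 10^(gain_dB / 20)
      = 2.31 * 10^(54.4 / 20)
      = 2.31 * 524.80746
      = 1212.3052 V

1212.3052 V


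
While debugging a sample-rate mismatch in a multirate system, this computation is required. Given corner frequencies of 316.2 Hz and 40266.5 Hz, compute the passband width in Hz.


Bandwidth is the difference of -3dB frequencies:
BW = f_high - f_low
   = 40266.5 - 316.2
   = 39950.3 Hz

39950.3 Hz


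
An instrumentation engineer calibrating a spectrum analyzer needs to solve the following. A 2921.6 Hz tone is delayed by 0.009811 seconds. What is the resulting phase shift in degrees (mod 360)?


Phase shift from frequency and time delay:
phi = 360 * f * t_delay
    = 360 * 2921.6 * 0.009811
    = 10318.97 degrees
    mod 360 = 238.97 degrees

238.97 degrees


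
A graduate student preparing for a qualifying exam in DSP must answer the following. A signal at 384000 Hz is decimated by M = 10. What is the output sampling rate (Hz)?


Decimation reduces the sample rate:
fs_out = fs_in / M
       = 384000 / 10
       = 38400.0 Hz

38400.0 Hz


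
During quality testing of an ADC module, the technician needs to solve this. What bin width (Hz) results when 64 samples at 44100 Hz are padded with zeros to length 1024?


Frequency resolution after zero-padding:
N_padded = 64 * 16 = 1024
df = fs / N_padded
   = 44100 / 1024
   = 43.0664 Hz

43.0664 Hz


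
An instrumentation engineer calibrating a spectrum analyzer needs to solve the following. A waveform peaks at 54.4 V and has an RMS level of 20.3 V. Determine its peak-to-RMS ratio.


Crest factor is the ratio of peak to RMS:
CF = V_peak / V_rms
   = 54.4 / 20.3
   = 2.6798

2.6798


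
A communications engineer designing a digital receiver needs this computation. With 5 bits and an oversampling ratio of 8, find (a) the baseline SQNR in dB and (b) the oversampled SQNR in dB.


Step 1 — baseline SQNR at Nyquist:
SQNR_base = 6.02*N + 1.76
          = 6.02*5 + 1.76
          = 31.86 dB

Step 2 — oversampling processing gain:
G = 10*log10(OSR) = 10*log10(8) = 9.03 dB

Step 3 — total:
SQNR_total = 31.86 + 9.03 = 40.89 dB

Base SQNR = 31.86 dB; oversampled SQNR = 40.89 dB


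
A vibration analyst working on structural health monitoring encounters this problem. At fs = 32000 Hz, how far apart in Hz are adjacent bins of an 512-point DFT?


DFT frequency resolution:
df = fs / N
   = 32000 / 512
   = 62.5 Hz

62.5 Hz


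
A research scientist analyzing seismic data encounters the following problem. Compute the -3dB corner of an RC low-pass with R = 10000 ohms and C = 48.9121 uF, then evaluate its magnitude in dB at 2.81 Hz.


Step 1 — cutoff frequency:
fc = 1 / (2*pi*R*C)
C = 48.9121 uF = 4.89121e-05 F
fc = 1 / (2*pi*10000*4.89121e-05)
   = 0.32539 Hz

Step 2 — magnitude at f = 2.81 Hz:
|H(f)| = 1 / sqrt(1 + (f/fc)^2)
f/fc = 2.81 / 0.32539 = 8.635791
|H| = 1 / sqrt(1 + 74.576886) = 0.1150285
|H|_dB = 20*log10(0.1150285) = -18.78 dB

fc = 0.32539 Hz; |H(2.81 Hz)| = -18.78 dB


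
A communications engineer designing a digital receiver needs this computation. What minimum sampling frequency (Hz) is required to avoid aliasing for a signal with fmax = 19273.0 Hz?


The Nyquist rate is twice the maximum frequency component.
fs_min = 2 * fmax
      = 2 * 19273.0
      = 38546.0 Hz

38546.0


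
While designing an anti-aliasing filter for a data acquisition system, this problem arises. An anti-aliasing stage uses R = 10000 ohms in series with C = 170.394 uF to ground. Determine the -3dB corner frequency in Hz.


Cutoff frequency of a first-order RC filter:
fc = 1 / (2 * pi * R * C)
C = 170.394 uF = 0.000170394 F
fc = 1 / (2 * pi * 10000 * 0.000170394)
   = 1 / 10.706170772316
   = 0.093404 Hz

0.093404 Hz


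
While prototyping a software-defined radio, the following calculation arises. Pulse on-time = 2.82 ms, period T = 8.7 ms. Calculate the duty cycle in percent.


Duty cycle as a percentage:
DC = (t_on / T) * 100
   = (2.82 / 8.7) * 100
   = 0.324138 * 100
   = 32.41 %

32.41 %


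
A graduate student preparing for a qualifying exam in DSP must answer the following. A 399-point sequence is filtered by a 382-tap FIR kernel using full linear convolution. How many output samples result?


Linear convolution output length:
L = N + M - 1
  = 399 + 382 - 1
  = 780 samples

780


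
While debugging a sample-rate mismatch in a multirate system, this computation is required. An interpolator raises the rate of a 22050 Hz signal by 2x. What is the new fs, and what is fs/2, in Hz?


Step 1 — output sample rate after interpolation by L:
fs_out = L * fs_in = 2 * 22050 = 44100 Hz

Step 2 — Nyquist frequency of the output stream:
f_Nyq = fs_out / 2 = 44100 / 2 = 22050.0 Hz

fs_out = 44100 Hz; f_Nyquist = 22050.0 Hz


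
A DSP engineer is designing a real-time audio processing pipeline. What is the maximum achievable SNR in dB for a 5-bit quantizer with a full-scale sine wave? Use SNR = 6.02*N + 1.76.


Theoretical SNR for a full-scale sinusoid:
SNR = 6.02 * N + 1.76
    = 6.02 * 5 + 1.76
    = 30.1 + 1.76
    = 31.86 dB

31.86 dB


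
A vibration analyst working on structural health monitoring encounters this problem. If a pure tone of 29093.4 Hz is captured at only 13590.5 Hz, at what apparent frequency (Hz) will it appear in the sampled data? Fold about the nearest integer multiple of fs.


Compute the nearest integer multiple of fs to the signal:
n = round(29093.4 / 13590.5) = 2
f_alias = |29093.4 - 2 * 13590.5|
        = |29093.4 - 27181.0|
        = 1912.4 Hz

1912.4


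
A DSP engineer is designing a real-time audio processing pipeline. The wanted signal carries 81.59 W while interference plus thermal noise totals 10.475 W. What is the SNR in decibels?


SNR in decibels:
SNR = 10 * log10(Ps / Pn)
    = 10 * log10(81.59 / 10.475)
    = 10 * log10(7.789)
    = 10 * 0.8915
    = 8.91 dB

8.91 dB


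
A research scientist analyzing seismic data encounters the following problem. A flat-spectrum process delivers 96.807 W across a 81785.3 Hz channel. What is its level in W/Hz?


Power spectral density:
PSD = P / BW
    = 96.807 / 81785.3
    = 0.00118367 W/Hz

0.00118367 W/Hz


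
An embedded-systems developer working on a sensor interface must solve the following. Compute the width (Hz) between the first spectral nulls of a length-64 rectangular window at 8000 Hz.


Main lobe width for a rectangular window:
Width = 2 * fs / N
      = 2 * 8000 / 64
      = 16000 / 64
      = 250.0 Hz

250.0 Hz


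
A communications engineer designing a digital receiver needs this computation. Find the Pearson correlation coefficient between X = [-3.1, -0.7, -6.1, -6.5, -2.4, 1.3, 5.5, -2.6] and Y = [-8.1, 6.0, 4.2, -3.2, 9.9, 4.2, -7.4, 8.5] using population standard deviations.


Pearson correlation coefficient (population):
r = cov(X,Y) / (std(X) * std(Y))
Mean X = -1.825, Mean Y = 1.7625
Cov(X,Y) = -4.909688
Std(X) = 3.663588, Std(Y) = 6.588804
r = -0.2034

-0.2034


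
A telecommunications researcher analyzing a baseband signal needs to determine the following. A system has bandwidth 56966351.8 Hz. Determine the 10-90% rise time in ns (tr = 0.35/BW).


Rise time from bandwidth relationship:
tr = 0.35 / BW
   = 0.35 / 56966351.8
   = 6.143977786e-09 s
   = 6.144 ns

6.144 ns


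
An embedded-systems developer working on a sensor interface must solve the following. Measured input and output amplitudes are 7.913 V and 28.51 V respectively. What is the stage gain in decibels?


Voltage gain in dB:
G = 20 * log10(Vout / Vin)
  = 20 * log10(28.51 / 7.913)
  = 20 * log10(3.602932)
  = 20 * 0.556656
  = 11.13 dB

11.13 dB


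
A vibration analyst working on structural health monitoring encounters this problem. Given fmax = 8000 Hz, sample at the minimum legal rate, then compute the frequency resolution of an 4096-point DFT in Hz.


Step 1 — Nyquist sampling rate:
fs = 2 * fmax = 2 * 8000 = 16000 Hz

Step 2 — DFT bin spacing:
df = fs / N = 16000 / 4096 = 3.9062 Hz

3.9062 Hz


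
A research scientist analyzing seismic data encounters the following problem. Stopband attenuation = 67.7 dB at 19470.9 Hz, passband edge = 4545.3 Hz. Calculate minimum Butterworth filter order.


Butterworth filter order formula:
n = log10(10^(A/10) - 1) / (2 * log10(f_stop/f_pass))
10^(67.7/10) - 1 = 5888435.5536
f_stop/f_pass = 19470.9 / 4545.3 = 4.2837
n = 5.3575 -> ceil = 6

6


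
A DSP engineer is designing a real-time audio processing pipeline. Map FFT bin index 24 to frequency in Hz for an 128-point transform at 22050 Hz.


Frequency of DFT bin k:
f_k = k * fs / N
    = 24 * 22050 / 128
    = 529200 / 128
    = 4134.375 Hz

4134.375 Hz


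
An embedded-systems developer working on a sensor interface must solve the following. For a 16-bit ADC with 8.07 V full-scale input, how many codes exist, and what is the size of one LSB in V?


Step 1 — number of quantization levels:
L = 2^N = 2^16 = 65536

Step 2 — LSB step size:
delta = Vfs / L
      = 8.07 / 65536
      = 0.00012314 V

Levels = 65536; step size = 0.00012314 V


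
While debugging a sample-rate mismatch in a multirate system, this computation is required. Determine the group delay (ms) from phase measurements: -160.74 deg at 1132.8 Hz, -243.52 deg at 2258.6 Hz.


Group delay from phase difference:
tau = -d(phi)/d(omega)
d(phi) = -82.78 deg = -1.444784 rad
d(omega) = 2*pi*(2258.6 - 1132.8) = 7073.61 rad/s
tau = -(-1.444784) / 7073.61
    = 0.2042 ms

0.2042 ms


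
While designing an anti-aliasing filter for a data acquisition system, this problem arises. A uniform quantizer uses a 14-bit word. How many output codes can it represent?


Number of quantization levels = 2^N
= 2^14
= 16384

16384


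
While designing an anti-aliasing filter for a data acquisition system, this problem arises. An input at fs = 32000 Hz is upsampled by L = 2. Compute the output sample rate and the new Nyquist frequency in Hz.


Step 1 — output sample rate after interpolation by L:
fs_out = L * fs_in = 2 * 32000 = 64000 Hz

Step 2 — Nyquist frequency of the output stream:
f_Nyq = fs_out / 2 = 64000 / 2 = 32000.0 Hz

fs_out = 64000 Hz; f_Nyquist = 32000.0 Hz


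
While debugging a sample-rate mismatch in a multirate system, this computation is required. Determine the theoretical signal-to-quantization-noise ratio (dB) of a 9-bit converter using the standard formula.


Theoretical SNR for a full-scale sinusoid:
SNR = 6.02 * N + 1.76
    = 6.02 * 9 + 1.76
    = 54.18 + 1.76
    = 55.94 dB

55.94 dB


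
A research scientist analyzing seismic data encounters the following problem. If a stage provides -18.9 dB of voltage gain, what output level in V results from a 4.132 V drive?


Output voltage from dB gain:
V_out = V_in * 10^(gain_dB / 20)
      = 4.132 * 10^(-18.9 / 20)
      = 4.132 * 0.113501
      = 0.469 V

0.469 V


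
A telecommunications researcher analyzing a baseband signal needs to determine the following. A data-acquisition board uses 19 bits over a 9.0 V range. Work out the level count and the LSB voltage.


Step 1 — number of quantization levels:
L = 2^N = 2^19 = 524288

Step 2 — LSB step size:
delta = Vfs / L
      = 9.0 / 524288
      = 1.717e-05 V

Levels = 524288; step size = 1.717e-05 V


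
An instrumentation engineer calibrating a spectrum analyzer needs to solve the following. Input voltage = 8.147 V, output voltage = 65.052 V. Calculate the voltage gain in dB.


Voltage gain in dB:
G = 20 * log10(Vout / Vin)
  = 20 * log10(65.052 / 8.147)
  = 20 * log10(7.98478)
  = 20 * 0.902263
  = 18.05 dB

18.05 dB


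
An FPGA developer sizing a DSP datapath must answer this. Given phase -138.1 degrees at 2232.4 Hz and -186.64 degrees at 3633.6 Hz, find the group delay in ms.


Group delay from phase difference:
tau = -d(phi)/d(omega)
d(phi) = -48.54 deg = -0.847183 rad
d(omega) = 2*pi*(3633.6 - 2232.4) = 8803.9993 rad/s
tau = -(-0.847183) / 8803.9993
    = 0.0962 ms

0.0962 ms


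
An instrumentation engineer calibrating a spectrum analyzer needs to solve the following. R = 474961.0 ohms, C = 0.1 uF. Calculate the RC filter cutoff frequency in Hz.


Cutoff frequency of a first-order RC filter:
fc = 1 / (2 * pi * R * C)
C = 0.1 uF = 1e-07 F
fc = 1 / (2 * pi * 474961.0 * 1e-07)
   = 1 / 0.29842679766833
   = 3.350906 Hz

3.350906 Hz


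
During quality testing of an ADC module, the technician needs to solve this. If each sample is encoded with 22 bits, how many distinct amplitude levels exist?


Number of quantization levels = 2^N
= 2^22
= 4194304

4194304


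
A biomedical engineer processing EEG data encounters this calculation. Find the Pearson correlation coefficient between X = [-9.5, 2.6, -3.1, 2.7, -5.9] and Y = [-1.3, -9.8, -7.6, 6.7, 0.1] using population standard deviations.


Pearson correlation coefficient (population):
r = cov(X,Y) / (std(X) * std(Y))
Mean X = -2.64, Mean Y = -2.38
Cov(X,Y) = -0.6972
Std(X) = 4.772253, Std(Y) = 5.866311
r = -0.0249

-0.0249
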